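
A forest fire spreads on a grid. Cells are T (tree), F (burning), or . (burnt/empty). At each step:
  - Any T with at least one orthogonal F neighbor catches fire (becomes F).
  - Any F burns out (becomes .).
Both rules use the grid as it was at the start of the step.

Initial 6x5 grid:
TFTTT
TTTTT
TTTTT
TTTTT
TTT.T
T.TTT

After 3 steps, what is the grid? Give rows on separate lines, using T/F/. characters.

Step 1: 3 trees catch fire, 1 burn out
  F.FTT
  TFTTT
  TTTTT
  TTTTT
  TTT.T
  T.TTT
Step 2: 4 trees catch fire, 3 burn out
  ...FT
  F.FTT
  TFTTT
  TTTTT
  TTT.T
  T.TTT
Step 3: 5 trees catch fire, 4 burn out
  ....F
  ...FT
  F.FTT
  TFTTT
  TTT.T
  T.TTT

....F
...FT
F.FTT
TFTTT
TTT.T
T.TTT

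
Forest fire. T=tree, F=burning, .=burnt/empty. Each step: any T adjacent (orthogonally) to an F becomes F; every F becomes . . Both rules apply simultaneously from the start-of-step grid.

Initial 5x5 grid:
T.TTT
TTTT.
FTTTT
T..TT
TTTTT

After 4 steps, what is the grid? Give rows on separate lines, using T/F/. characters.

Step 1: 3 trees catch fire, 1 burn out
  T.TTT
  FTTT.
  .FTTT
  F..TT
  TTTTT
Step 2: 4 trees catch fire, 3 burn out
  F.TTT
  .FTT.
  ..FTT
  ...TT
  FTTTT
Step 3: 3 trees catch fire, 4 burn out
  ..TTT
  ..FT.
  ...FT
  ...TT
  .FTTT
Step 4: 5 trees catch fire, 3 burn out
  ..FTT
  ...F.
  ....F
  ...FT
  ..FTT

..FTT
...F.
....F
...FT
..FTT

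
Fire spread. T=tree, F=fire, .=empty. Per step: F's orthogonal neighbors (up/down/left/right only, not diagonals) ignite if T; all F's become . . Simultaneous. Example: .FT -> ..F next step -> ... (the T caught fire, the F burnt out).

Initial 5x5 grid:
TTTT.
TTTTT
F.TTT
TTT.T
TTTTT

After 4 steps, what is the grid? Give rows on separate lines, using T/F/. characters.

Step 1: 2 trees catch fire, 1 burn out
  TTTT.
  FTTTT
  ..TTT
  FTT.T
  TTTTT
Step 2: 4 trees catch fire, 2 burn out
  FTTT.
  .FTTT
  ..TTT
  .FT.T
  FTTTT
Step 3: 4 trees catch fire, 4 burn out
  .FTT.
  ..FTT
  ..TTT
  ..F.T
  .FTTT
Step 4: 4 trees catch fire, 4 burn out
  ..FT.
  ...FT
  ..FTT
  ....T
  ..FTT

..FT.
...FT
..FTT
....T
..FTT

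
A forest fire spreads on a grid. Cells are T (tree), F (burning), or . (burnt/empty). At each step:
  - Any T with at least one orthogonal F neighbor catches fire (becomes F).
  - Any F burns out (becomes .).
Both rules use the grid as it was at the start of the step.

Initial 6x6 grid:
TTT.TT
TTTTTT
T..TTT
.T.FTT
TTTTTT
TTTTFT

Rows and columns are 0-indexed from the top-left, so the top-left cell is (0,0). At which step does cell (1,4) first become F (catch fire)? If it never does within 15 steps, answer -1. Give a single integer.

Step 1: cell (1,4)='T' (+6 fires, +2 burnt)
Step 2: cell (1,4)='T' (+6 fires, +6 burnt)
Step 3: cell (1,4)='F' (+5 fires, +6 burnt)
  -> target ignites at step 3
Step 4: cell (1,4)='.' (+7 fires, +5 burnt)
Step 5: cell (1,4)='.' (+3 fires, +7 burnt)
Step 6: cell (1,4)='.' (+2 fires, +3 burnt)
Step 7: cell (1,4)='.' (+0 fires, +2 burnt)
  fire out at step 7

3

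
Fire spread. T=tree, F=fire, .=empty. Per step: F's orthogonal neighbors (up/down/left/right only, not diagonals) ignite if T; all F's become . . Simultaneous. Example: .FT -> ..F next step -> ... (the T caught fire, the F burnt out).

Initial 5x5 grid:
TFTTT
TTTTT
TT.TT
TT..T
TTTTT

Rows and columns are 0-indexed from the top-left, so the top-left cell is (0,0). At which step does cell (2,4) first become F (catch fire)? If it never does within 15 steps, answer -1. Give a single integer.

Step 1: cell (2,4)='T' (+3 fires, +1 burnt)
Step 2: cell (2,4)='T' (+4 fires, +3 burnt)
Step 3: cell (2,4)='T' (+4 fires, +4 burnt)
Step 4: cell (2,4)='T' (+4 fires, +4 burnt)
Step 5: cell (2,4)='F' (+3 fires, +4 burnt)
  -> target ignites at step 5
Step 6: cell (2,4)='.' (+2 fires, +3 burnt)
Step 7: cell (2,4)='.' (+1 fires, +2 burnt)
Step 8: cell (2,4)='.' (+0 fires, +1 burnt)
  fire out at step 8

5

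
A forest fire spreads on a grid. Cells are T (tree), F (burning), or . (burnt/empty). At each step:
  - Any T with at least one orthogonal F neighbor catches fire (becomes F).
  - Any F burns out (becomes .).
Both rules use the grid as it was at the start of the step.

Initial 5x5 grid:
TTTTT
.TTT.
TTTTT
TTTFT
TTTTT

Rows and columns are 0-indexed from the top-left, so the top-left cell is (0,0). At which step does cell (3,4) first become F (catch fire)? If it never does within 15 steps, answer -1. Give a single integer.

Step 1: cell (3,4)='F' (+4 fires, +1 burnt)
  -> target ignites at step 1
Step 2: cell (3,4)='.' (+6 fires, +4 burnt)
Step 3: cell (3,4)='.' (+5 fires, +6 burnt)
Step 4: cell (3,4)='.' (+5 fires, +5 burnt)
Step 5: cell (3,4)='.' (+1 fires, +5 burnt)
Step 6: cell (3,4)='.' (+1 fires, +1 burnt)
Step 7: cell (3,4)='.' (+0 fires, +1 burnt)
  fire out at step 7

1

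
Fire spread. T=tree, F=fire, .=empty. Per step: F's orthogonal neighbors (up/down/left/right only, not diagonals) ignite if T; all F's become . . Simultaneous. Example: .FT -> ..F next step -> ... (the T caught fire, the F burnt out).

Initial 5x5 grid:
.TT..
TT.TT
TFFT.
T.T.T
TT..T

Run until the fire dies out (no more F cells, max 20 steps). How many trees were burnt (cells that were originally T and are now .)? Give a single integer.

Answer: 12

Derivation:
Step 1: +4 fires, +2 burnt (F count now 4)
Step 2: +4 fires, +4 burnt (F count now 4)
Step 3: +3 fires, +4 burnt (F count now 3)
Step 4: +1 fires, +3 burnt (F count now 1)
Step 5: +0 fires, +1 burnt (F count now 0)
Fire out after step 5
Initially T: 14, now '.': 23
Total burnt (originally-T cells now '.'): 12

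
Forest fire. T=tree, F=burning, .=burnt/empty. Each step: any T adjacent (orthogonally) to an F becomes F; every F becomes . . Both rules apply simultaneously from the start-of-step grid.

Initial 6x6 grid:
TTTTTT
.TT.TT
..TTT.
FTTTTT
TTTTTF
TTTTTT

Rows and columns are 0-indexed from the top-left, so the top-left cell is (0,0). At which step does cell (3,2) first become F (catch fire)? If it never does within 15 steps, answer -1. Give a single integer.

Step 1: cell (3,2)='T' (+5 fires, +2 burnt)
Step 2: cell (3,2)='F' (+6 fires, +5 burnt)
  -> target ignites at step 2
Step 3: cell (3,2)='.' (+6 fires, +6 burnt)
Step 4: cell (3,2)='.' (+4 fires, +6 burnt)
Step 5: cell (3,2)='.' (+4 fires, +4 burnt)
Step 6: cell (3,2)='.' (+3 fires, +4 burnt)
Step 7: cell (3,2)='.' (+1 fires, +3 burnt)
Step 8: cell (3,2)='.' (+0 fires, +1 burnt)
  fire out at step 8

2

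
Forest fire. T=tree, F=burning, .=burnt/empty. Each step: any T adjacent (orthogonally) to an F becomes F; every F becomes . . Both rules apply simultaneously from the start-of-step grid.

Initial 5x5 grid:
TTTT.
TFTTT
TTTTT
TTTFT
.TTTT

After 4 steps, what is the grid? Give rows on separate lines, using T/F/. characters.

Step 1: 8 trees catch fire, 2 burn out
  TFTT.
  F.FTT
  TFTFT
  TTF.F
  .TTFT
Step 2: 9 trees catch fire, 8 burn out
  F.FT.
  ...FT
  F.F.F
  TF...
  .TF.F
Step 3: 4 trees catch fire, 9 burn out
  ...F.
  ....F
  .....
  F....
  .F...
Step 4: 0 trees catch fire, 4 burn out
  .....
  .....
  .....
  .....
  .....

.....
.....
.....
.....
.....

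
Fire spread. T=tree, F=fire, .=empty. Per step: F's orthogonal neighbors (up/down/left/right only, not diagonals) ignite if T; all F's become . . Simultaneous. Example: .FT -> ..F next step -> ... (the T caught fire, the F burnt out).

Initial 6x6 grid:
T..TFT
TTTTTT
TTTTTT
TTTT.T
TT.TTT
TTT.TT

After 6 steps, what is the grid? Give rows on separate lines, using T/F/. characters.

Step 1: 3 trees catch fire, 1 burn out
  T..F.F
  TTTTFT
  TTTTTT
  TTTT.T
  TT.TTT
  TTT.TT
Step 2: 3 trees catch fire, 3 burn out
  T.....
  TTTF.F
  TTTTFT
  TTTT.T
  TT.TTT
  TTT.TT
Step 3: 3 trees catch fire, 3 burn out
  T.....
  TTF...
  TTTF.F
  TTTT.T
  TT.TTT
  TTT.TT
Step 4: 4 trees catch fire, 3 burn out
  T.....
  TF....
  TTF...
  TTTF.F
  TT.TTT
  TTT.TT
Step 5: 5 trees catch fire, 4 burn out
  T.....
  F.....
  TF....
  TTF...
  TT.FTF
  TTT.TT
Step 6: 5 trees catch fire, 5 burn out
  F.....
  ......
  F.....
  TF....
  TT..F.
  TTT.TF

F.....
......
F.....
TF....
TT..F.
TTT.TF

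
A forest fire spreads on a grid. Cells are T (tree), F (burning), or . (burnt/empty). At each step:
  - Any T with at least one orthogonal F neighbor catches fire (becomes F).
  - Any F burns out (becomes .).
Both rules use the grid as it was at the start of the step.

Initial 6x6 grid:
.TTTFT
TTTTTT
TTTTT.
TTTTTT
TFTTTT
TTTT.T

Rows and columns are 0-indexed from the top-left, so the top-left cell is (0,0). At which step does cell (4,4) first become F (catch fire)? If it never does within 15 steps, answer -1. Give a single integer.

Step 1: cell (4,4)='T' (+7 fires, +2 burnt)
Step 2: cell (4,4)='T' (+10 fires, +7 burnt)
Step 3: cell (4,4)='F' (+10 fires, +10 burnt)
  -> target ignites at step 3
Step 4: cell (4,4)='.' (+3 fires, +10 burnt)
Step 5: cell (4,4)='.' (+1 fires, +3 burnt)
Step 6: cell (4,4)='.' (+0 fires, +1 burnt)
  fire out at step 6

3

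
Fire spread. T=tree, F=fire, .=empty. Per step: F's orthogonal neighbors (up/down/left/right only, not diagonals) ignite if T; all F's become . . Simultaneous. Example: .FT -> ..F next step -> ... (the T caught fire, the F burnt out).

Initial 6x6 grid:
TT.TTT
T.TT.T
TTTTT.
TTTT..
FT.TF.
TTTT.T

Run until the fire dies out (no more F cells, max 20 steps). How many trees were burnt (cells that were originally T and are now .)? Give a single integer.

Answer: 24

Derivation:
Step 1: +4 fires, +2 burnt (F count now 4)
Step 2: +5 fires, +4 burnt (F count now 5)
Step 3: +5 fires, +5 burnt (F count now 5)
Step 4: +4 fires, +5 burnt (F count now 4)
Step 5: +3 fires, +4 burnt (F count now 3)
Step 6: +1 fires, +3 burnt (F count now 1)
Step 7: +1 fires, +1 burnt (F count now 1)
Step 8: +1 fires, +1 burnt (F count now 1)
Step 9: +0 fires, +1 burnt (F count now 0)
Fire out after step 9
Initially T: 25, now '.': 35
Total burnt (originally-T cells now '.'): 24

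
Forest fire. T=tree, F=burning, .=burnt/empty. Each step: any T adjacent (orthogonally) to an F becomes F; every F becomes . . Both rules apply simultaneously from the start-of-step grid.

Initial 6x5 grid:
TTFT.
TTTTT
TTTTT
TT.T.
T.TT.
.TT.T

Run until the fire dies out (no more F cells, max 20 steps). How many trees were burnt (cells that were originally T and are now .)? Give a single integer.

Step 1: +3 fires, +1 burnt (F count now 3)
Step 2: +4 fires, +3 burnt (F count now 4)
Step 3: +4 fires, +4 burnt (F count now 4)
Step 4: +4 fires, +4 burnt (F count now 4)
Step 5: +2 fires, +4 burnt (F count now 2)
Step 6: +2 fires, +2 burnt (F count now 2)
Step 7: +1 fires, +2 burnt (F count now 1)
Step 8: +1 fires, +1 burnt (F count now 1)
Step 9: +0 fires, +1 burnt (F count now 0)
Fire out after step 9
Initially T: 22, now '.': 29
Total burnt (originally-T cells now '.'): 21

Answer: 21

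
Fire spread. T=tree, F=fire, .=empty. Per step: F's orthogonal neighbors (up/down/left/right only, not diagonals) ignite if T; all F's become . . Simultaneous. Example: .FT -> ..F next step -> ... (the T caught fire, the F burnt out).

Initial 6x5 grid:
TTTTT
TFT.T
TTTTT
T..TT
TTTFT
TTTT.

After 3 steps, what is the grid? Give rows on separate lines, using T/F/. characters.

Step 1: 8 trees catch fire, 2 burn out
  TFTTT
  F.F.T
  TFTTT
  T..FT
  TTF.F
  TTTF.
Step 2: 8 trees catch fire, 8 burn out
  F.FTT
  ....T
  F.FFT
  T...F
  TF...
  TTF..
Step 3: 5 trees catch fire, 8 burn out
  ...FT
  ....T
  ....F
  F....
  F....
  TF...

...FT
....T
....F
F....
F....
TF...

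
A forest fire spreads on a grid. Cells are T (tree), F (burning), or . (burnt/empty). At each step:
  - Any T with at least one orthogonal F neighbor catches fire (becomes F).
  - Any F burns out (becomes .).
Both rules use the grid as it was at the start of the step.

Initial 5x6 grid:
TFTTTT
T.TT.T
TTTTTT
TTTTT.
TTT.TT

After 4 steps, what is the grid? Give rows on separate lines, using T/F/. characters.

Step 1: 2 trees catch fire, 1 burn out
  F.FTTT
  T.TT.T
  TTTTTT
  TTTTT.
  TTT.TT
Step 2: 3 trees catch fire, 2 burn out
  ...FTT
  F.FT.T
  TTTTTT
  TTTTT.
  TTT.TT
Step 3: 4 trees catch fire, 3 burn out
  ....FT
  ...F.T
  FTFTTT
  TTTTT.
  TTT.TT
Step 4: 5 trees catch fire, 4 burn out
  .....F
  .....T
  .F.FTT
  FTFTT.
  TTT.TT

.....F
.....T
.F.FTT
FTFTT.
TTT.TT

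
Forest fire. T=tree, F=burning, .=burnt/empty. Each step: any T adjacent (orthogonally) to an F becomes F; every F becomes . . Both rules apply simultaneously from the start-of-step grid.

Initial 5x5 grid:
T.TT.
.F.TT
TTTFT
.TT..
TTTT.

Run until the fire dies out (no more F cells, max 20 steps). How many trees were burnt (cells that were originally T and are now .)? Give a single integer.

Step 1: +4 fires, +2 burnt (F count now 4)
Step 2: +5 fires, +4 burnt (F count now 5)
Step 3: +3 fires, +5 burnt (F count now 3)
Step 4: +2 fires, +3 burnt (F count now 2)
Step 5: +0 fires, +2 burnt (F count now 0)
Fire out after step 5
Initially T: 15, now '.': 24
Total burnt (originally-T cells now '.'): 14

Answer: 14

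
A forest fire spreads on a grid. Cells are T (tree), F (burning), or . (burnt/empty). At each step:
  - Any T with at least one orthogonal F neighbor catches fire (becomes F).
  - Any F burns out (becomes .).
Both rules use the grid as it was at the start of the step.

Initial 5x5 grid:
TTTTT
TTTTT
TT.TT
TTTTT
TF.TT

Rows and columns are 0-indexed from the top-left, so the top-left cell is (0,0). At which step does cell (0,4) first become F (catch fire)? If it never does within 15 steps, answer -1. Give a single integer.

Step 1: cell (0,4)='T' (+2 fires, +1 burnt)
Step 2: cell (0,4)='T' (+3 fires, +2 burnt)
Step 3: cell (0,4)='T' (+3 fires, +3 burnt)
Step 4: cell (0,4)='T' (+6 fires, +3 burnt)
Step 5: cell (0,4)='T' (+5 fires, +6 burnt)
Step 6: cell (0,4)='T' (+2 fires, +5 burnt)
Step 7: cell (0,4)='F' (+1 fires, +2 burnt)
  -> target ignites at step 7
Step 8: cell (0,4)='.' (+0 fires, +1 burnt)
  fire out at step 8

7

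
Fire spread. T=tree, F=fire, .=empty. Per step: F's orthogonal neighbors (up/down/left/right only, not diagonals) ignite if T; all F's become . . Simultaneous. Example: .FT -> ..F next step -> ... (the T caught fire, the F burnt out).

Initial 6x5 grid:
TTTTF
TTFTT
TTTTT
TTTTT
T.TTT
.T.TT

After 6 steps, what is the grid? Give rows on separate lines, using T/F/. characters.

Step 1: 6 trees catch fire, 2 burn out
  TTFF.
  TF.FF
  TTFTT
  TTTTT
  T.TTT
  .T.TT
Step 2: 6 trees catch fire, 6 burn out
  TF...
  F....
  TF.FF
  TTFTT
  T.TTT
  .T.TT
Step 3: 6 trees catch fire, 6 burn out
  F....
  .....
  F....
  TF.FF
  T.FTT
  .T.TT
Step 4: 3 trees catch fire, 6 burn out
  .....
  .....
  .....
  F....
  T..FF
  .T.TT
Step 5: 3 trees catch fire, 3 burn out
  .....
  .....
  .....
  .....
  F....
  .T.FF
Step 6: 0 trees catch fire, 3 burn out
  .....
  .....
  .....
  .....
  .....
  .T...

.....
.....
.....
.....
.....
.T...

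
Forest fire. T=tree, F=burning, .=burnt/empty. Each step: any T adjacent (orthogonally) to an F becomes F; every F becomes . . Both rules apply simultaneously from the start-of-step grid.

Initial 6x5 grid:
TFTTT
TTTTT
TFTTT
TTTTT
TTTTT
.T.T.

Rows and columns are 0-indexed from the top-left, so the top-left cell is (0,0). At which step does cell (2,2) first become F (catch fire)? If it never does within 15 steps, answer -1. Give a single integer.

Step 1: cell (2,2)='F' (+6 fires, +2 burnt)
  -> target ignites at step 1
Step 2: cell (2,2)='.' (+7 fires, +6 burnt)
Step 3: cell (2,2)='.' (+7 fires, +7 burnt)
Step 4: cell (2,2)='.' (+3 fires, +7 burnt)
Step 5: cell (2,2)='.' (+2 fires, +3 burnt)
Step 6: cell (2,2)='.' (+0 fires, +2 burnt)
  fire out at step 6

1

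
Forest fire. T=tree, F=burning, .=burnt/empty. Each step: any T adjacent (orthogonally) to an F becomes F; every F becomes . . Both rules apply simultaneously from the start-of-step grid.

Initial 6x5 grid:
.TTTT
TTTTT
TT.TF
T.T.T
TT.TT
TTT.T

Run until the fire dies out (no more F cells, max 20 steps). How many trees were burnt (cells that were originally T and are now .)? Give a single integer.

Answer: 22

Derivation:
Step 1: +3 fires, +1 burnt (F count now 3)
Step 2: +3 fires, +3 burnt (F count now 3)
Step 3: +4 fires, +3 burnt (F count now 4)
Step 4: +2 fires, +4 burnt (F count now 2)
Step 5: +3 fires, +2 burnt (F count now 3)
Step 6: +1 fires, +3 burnt (F count now 1)
Step 7: +1 fires, +1 burnt (F count now 1)
Step 8: +1 fires, +1 burnt (F count now 1)
Step 9: +2 fires, +1 burnt (F count now 2)
Step 10: +1 fires, +2 burnt (F count now 1)
Step 11: +1 fires, +1 burnt (F count now 1)
Step 12: +0 fires, +1 burnt (F count now 0)
Fire out after step 12
Initially T: 23, now '.': 29
Total burnt (originally-T cells now '.'): 22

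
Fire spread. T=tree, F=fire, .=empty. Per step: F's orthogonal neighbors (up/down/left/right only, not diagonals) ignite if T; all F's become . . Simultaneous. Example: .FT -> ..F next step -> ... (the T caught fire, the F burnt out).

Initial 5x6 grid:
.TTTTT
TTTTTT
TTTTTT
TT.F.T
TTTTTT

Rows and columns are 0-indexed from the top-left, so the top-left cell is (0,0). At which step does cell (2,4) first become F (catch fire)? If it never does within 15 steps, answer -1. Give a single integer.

Step 1: cell (2,4)='T' (+2 fires, +1 burnt)
Step 2: cell (2,4)='F' (+5 fires, +2 burnt)
  -> target ignites at step 2
Step 3: cell (2,4)='.' (+7 fires, +5 burnt)
Step 4: cell (2,4)='.' (+8 fires, +7 burnt)
Step 5: cell (2,4)='.' (+4 fires, +8 burnt)
Step 6: cell (2,4)='.' (+0 fires, +4 burnt)
  fire out at step 6

2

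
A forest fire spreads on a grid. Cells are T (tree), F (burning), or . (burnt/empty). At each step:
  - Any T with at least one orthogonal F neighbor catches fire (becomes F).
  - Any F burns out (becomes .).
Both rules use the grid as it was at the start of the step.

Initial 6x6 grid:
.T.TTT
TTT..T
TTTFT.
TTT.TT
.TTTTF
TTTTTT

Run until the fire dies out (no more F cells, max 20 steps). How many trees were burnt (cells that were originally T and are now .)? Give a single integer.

Answer: 23

Derivation:
Step 1: +5 fires, +2 burnt (F count now 5)
Step 2: +6 fires, +5 burnt (F count now 6)
Step 3: +5 fires, +6 burnt (F count now 5)
Step 4: +5 fires, +5 burnt (F count now 5)
Step 5: +1 fires, +5 burnt (F count now 1)
Step 6: +1 fires, +1 burnt (F count now 1)
Step 7: +0 fires, +1 burnt (F count now 0)
Fire out after step 7
Initially T: 27, now '.': 32
Total burnt (originally-T cells now '.'): 23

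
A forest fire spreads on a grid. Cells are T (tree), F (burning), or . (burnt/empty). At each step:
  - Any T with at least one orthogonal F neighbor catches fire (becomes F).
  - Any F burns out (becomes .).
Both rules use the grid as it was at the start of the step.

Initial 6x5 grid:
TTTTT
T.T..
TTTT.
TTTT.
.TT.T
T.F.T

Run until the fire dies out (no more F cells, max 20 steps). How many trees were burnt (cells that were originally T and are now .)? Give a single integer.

Answer: 17

Derivation:
Step 1: +1 fires, +1 burnt (F count now 1)
Step 2: +2 fires, +1 burnt (F count now 2)
Step 3: +3 fires, +2 burnt (F count now 3)
Step 4: +4 fires, +3 burnt (F count now 4)
Step 5: +2 fires, +4 burnt (F count now 2)
Step 6: +3 fires, +2 burnt (F count now 3)
Step 7: +2 fires, +3 burnt (F count now 2)
Step 8: +0 fires, +2 burnt (F count now 0)
Fire out after step 8
Initially T: 20, now '.': 27
Total burnt (originally-T cells now '.'): 17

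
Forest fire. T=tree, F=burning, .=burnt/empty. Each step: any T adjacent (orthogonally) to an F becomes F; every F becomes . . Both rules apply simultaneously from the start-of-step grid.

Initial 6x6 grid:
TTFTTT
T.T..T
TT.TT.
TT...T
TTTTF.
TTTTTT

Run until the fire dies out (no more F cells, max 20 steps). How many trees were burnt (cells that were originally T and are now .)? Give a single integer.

Step 1: +5 fires, +2 burnt (F count now 5)
Step 2: +5 fires, +5 burnt (F count now 5)
Step 3: +4 fires, +5 burnt (F count now 4)
Step 4: +5 fires, +4 burnt (F count now 5)
Step 5: +3 fires, +5 burnt (F count now 3)
Step 6: +0 fires, +3 burnt (F count now 0)
Fire out after step 6
Initially T: 25, now '.': 33
Total burnt (originally-T cells now '.'): 22

Answer: 22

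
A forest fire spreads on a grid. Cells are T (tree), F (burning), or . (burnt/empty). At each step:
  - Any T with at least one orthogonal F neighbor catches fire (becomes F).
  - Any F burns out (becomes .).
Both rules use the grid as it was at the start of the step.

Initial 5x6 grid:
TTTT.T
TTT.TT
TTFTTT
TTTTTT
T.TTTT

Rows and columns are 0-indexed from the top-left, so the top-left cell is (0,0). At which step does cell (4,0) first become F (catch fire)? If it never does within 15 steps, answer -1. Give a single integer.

Step 1: cell (4,0)='T' (+4 fires, +1 burnt)
Step 2: cell (4,0)='T' (+7 fires, +4 burnt)
Step 3: cell (4,0)='T' (+8 fires, +7 burnt)
Step 4: cell (4,0)='F' (+5 fires, +8 burnt)
  -> target ignites at step 4
Step 5: cell (4,0)='.' (+2 fires, +5 burnt)
Step 6: cell (4,0)='.' (+0 fires, +2 burnt)
  fire out at step 6

4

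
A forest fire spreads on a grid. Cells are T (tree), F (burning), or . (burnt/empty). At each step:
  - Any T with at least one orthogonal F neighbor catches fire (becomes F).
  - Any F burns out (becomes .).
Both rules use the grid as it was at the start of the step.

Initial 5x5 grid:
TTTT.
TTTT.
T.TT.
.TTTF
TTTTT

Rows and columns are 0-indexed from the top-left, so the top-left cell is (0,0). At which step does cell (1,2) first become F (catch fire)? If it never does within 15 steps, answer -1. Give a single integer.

Step 1: cell (1,2)='T' (+2 fires, +1 burnt)
Step 2: cell (1,2)='T' (+3 fires, +2 burnt)
Step 3: cell (1,2)='T' (+4 fires, +3 burnt)
Step 4: cell (1,2)='F' (+3 fires, +4 burnt)
  -> target ignites at step 4
Step 5: cell (1,2)='.' (+3 fires, +3 burnt)
Step 6: cell (1,2)='.' (+2 fires, +3 burnt)
Step 7: cell (1,2)='.' (+2 fires, +2 burnt)
Step 8: cell (1,2)='.' (+0 fires, +2 burnt)
  fire out at step 8

4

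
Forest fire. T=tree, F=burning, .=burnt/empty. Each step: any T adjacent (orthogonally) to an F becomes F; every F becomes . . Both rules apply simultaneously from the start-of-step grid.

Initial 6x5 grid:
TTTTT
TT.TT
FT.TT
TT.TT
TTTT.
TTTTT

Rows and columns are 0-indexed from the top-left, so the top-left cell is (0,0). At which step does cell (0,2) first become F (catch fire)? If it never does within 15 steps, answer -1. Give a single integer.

Step 1: cell (0,2)='T' (+3 fires, +1 burnt)
Step 2: cell (0,2)='T' (+4 fires, +3 burnt)
Step 3: cell (0,2)='T' (+3 fires, +4 burnt)
Step 4: cell (0,2)='F' (+3 fires, +3 burnt)
  -> target ignites at step 4
Step 5: cell (0,2)='.' (+3 fires, +3 burnt)
Step 6: cell (0,2)='.' (+4 fires, +3 burnt)
Step 7: cell (0,2)='.' (+4 fires, +4 burnt)
Step 8: cell (0,2)='.' (+1 fires, +4 burnt)
Step 9: cell (0,2)='.' (+0 fires, +1 burnt)
  fire out at step 9

4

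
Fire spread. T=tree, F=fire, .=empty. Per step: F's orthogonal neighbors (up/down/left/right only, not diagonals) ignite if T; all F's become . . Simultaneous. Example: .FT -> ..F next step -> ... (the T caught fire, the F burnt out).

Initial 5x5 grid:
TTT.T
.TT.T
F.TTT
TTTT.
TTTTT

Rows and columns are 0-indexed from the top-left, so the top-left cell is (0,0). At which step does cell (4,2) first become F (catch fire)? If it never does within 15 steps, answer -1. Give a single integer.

Step 1: cell (4,2)='T' (+1 fires, +1 burnt)
Step 2: cell (4,2)='T' (+2 fires, +1 burnt)
Step 3: cell (4,2)='T' (+2 fires, +2 burnt)
Step 4: cell (4,2)='F' (+3 fires, +2 burnt)
  -> target ignites at step 4
Step 5: cell (4,2)='.' (+3 fires, +3 burnt)
Step 6: cell (4,2)='.' (+4 fires, +3 burnt)
Step 7: cell (4,2)='.' (+2 fires, +4 burnt)
Step 8: cell (4,2)='.' (+2 fires, +2 burnt)
Step 9: cell (4,2)='.' (+0 fires, +2 burnt)
  fire out at step 9

4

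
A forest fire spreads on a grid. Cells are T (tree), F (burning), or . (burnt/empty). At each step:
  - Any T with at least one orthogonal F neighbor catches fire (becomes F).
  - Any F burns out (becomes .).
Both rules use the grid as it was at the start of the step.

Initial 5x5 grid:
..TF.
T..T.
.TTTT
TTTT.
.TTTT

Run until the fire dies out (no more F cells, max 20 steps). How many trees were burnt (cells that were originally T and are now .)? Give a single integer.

Answer: 14

Derivation:
Step 1: +2 fires, +1 burnt (F count now 2)
Step 2: +1 fires, +2 burnt (F count now 1)
Step 3: +3 fires, +1 burnt (F count now 3)
Step 4: +3 fires, +3 burnt (F count now 3)
Step 5: +3 fires, +3 burnt (F count now 3)
Step 6: +2 fires, +3 burnt (F count now 2)
Step 7: +0 fires, +2 burnt (F count now 0)
Fire out after step 7
Initially T: 15, now '.': 24
Total burnt (originally-T cells now '.'): 14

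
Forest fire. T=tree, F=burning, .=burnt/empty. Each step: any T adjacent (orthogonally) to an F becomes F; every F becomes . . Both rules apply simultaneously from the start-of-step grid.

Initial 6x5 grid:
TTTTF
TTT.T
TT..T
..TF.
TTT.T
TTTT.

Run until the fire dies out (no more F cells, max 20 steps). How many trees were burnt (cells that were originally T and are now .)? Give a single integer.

Step 1: +3 fires, +2 burnt (F count now 3)
Step 2: +3 fires, +3 burnt (F count now 3)
Step 3: +4 fires, +3 burnt (F count now 4)
Step 4: +5 fires, +4 burnt (F count now 5)
Step 5: +3 fires, +5 burnt (F count now 3)
Step 6: +1 fires, +3 burnt (F count now 1)
Step 7: +0 fires, +1 burnt (F count now 0)
Fire out after step 7
Initially T: 20, now '.': 29
Total burnt (originally-T cells now '.'): 19

Answer: 19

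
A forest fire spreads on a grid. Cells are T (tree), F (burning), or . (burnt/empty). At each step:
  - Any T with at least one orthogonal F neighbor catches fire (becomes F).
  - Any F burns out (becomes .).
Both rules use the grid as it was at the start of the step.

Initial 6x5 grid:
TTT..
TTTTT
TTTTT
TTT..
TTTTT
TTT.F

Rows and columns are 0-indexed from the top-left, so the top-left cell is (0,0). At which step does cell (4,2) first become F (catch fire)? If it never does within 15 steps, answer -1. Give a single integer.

Step 1: cell (4,2)='T' (+1 fires, +1 burnt)
Step 2: cell (4,2)='T' (+1 fires, +1 burnt)
Step 3: cell (4,2)='F' (+1 fires, +1 burnt)
  -> target ignites at step 3
Step 4: cell (4,2)='.' (+3 fires, +1 burnt)
Step 5: cell (4,2)='.' (+4 fires, +3 burnt)
Step 6: cell (4,2)='.' (+5 fires, +4 burnt)
Step 7: cell (4,2)='.' (+5 fires, +5 burnt)
Step 8: cell (4,2)='.' (+3 fires, +5 burnt)
Step 9: cell (4,2)='.' (+1 fires, +3 burnt)
Step 10: cell (4,2)='.' (+0 fires, +1 burnt)
  fire out at step 10

3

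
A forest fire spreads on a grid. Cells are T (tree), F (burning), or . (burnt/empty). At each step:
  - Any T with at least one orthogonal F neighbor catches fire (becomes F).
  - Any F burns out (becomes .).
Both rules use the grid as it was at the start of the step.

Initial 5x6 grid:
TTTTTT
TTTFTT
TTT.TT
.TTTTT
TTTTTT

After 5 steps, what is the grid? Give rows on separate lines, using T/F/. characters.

Step 1: 3 trees catch fire, 1 burn out
  TTTFTT
  TTF.FT
  TTT.TT
  .TTTTT
  TTTTTT
Step 2: 6 trees catch fire, 3 burn out
  TTF.FT
  TF...F
  TTF.FT
  .TTTTT
  TTTTTT
Step 3: 7 trees catch fire, 6 burn out
  TF...F
  F.....
  TF...F
  .TFTFT
  TTTTTT
Step 4: 7 trees catch fire, 7 burn out
  F.....
  ......
  F.....
  .F.F.F
  TTFTFT
Step 5: 3 trees catch fire, 7 burn out
  ......
  ......
  ......
  ......
  TF.F.F

......
......
......
......
TF.F.F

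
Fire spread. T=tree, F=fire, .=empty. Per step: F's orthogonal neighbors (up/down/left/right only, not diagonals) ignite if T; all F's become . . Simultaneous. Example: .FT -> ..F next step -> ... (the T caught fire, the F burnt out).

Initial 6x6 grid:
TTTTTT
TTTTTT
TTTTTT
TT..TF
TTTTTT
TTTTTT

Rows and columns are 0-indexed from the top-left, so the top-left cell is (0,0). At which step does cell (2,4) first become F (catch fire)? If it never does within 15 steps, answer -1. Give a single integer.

Step 1: cell (2,4)='T' (+3 fires, +1 burnt)
Step 2: cell (2,4)='F' (+4 fires, +3 burnt)
  -> target ignites at step 2
Step 3: cell (2,4)='.' (+5 fires, +4 burnt)
Step 4: cell (2,4)='.' (+5 fires, +5 burnt)
Step 5: cell (2,4)='.' (+5 fires, +5 burnt)
Step 6: cell (2,4)='.' (+6 fires, +5 burnt)
Step 7: cell (2,4)='.' (+4 fires, +6 burnt)
Step 8: cell (2,4)='.' (+1 fires, +4 burnt)
Step 9: cell (2,4)='.' (+0 fires, +1 burnt)
  fire out at step 9

2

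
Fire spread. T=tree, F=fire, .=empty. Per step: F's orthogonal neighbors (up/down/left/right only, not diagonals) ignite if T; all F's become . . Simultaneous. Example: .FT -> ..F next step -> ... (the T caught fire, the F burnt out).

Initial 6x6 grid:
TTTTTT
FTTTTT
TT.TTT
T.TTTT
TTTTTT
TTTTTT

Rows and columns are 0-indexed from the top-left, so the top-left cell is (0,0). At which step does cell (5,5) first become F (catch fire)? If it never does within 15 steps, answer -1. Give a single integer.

Step 1: cell (5,5)='T' (+3 fires, +1 burnt)
Step 2: cell (5,5)='T' (+4 fires, +3 burnt)
Step 3: cell (5,5)='T' (+3 fires, +4 burnt)
Step 4: cell (5,5)='T' (+5 fires, +3 burnt)
Step 5: cell (5,5)='T' (+6 fires, +5 burnt)
Step 6: cell (5,5)='T' (+6 fires, +6 burnt)
Step 7: cell (5,5)='T' (+3 fires, +6 burnt)
Step 8: cell (5,5)='T' (+2 fires, +3 burnt)
Step 9: cell (5,5)='F' (+1 fires, +2 burnt)
  -> target ignites at step 9
Step 10: cell (5,5)='.' (+0 fires, +1 burnt)
  fire out at step 10

9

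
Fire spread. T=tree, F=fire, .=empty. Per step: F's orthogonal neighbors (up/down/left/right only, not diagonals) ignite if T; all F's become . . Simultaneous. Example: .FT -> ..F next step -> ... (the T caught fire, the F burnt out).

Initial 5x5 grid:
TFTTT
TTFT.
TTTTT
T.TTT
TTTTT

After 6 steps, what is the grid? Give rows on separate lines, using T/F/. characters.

Step 1: 5 trees catch fire, 2 burn out
  F.FTT
  TF.F.
  TTFTT
  T.TTT
  TTTTT
Step 2: 5 trees catch fire, 5 burn out
  ...FT
  F....
  TF.FT
  T.FTT
  TTTTT
Step 3: 5 trees catch fire, 5 burn out
  ....F
  .....
  F...F
  T..FT
  TTFTT
Step 4: 4 trees catch fire, 5 burn out
  .....
  .....
  .....
  F...F
  TF.FT
Step 5: 2 trees catch fire, 4 burn out
  .....
  .....
  .....
  .....
  F...F
Step 6: 0 trees catch fire, 2 burn out
  .....
  .....
  .....
  .....
  .....

.....
.....
.....
.....
.....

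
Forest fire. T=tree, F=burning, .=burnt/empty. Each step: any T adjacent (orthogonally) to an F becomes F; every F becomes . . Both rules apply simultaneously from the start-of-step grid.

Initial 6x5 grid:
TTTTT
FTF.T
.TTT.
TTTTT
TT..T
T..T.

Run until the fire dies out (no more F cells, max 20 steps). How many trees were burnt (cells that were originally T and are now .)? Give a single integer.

Answer: 19

Derivation:
Step 1: +4 fires, +2 burnt (F count now 4)
Step 2: +5 fires, +4 burnt (F count now 5)
Step 3: +3 fires, +5 burnt (F count now 3)
Step 4: +4 fires, +3 burnt (F count now 4)
Step 5: +2 fires, +4 burnt (F count now 2)
Step 6: +1 fires, +2 burnt (F count now 1)
Step 7: +0 fires, +1 burnt (F count now 0)
Fire out after step 7
Initially T: 20, now '.': 29
Total burnt (originally-T cells now '.'): 19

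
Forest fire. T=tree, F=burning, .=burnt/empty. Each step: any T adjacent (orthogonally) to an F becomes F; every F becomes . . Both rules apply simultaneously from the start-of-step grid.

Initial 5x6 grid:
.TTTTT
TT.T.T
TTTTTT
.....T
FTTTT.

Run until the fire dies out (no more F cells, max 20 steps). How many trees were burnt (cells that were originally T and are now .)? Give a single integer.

Step 1: +1 fires, +1 burnt (F count now 1)
Step 2: +1 fires, +1 burnt (F count now 1)
Step 3: +1 fires, +1 burnt (F count now 1)
Step 4: +1 fires, +1 burnt (F count now 1)
Step 5: +0 fires, +1 burnt (F count now 0)
Fire out after step 5
Initially T: 20, now '.': 14
Total burnt (originally-T cells now '.'): 4

Answer: 4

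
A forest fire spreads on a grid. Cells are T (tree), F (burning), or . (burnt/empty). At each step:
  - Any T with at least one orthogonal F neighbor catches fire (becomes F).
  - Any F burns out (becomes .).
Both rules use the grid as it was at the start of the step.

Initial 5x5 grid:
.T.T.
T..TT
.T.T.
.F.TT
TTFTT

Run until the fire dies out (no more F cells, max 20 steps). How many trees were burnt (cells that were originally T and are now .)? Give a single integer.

Answer: 11

Derivation:
Step 1: +3 fires, +2 burnt (F count now 3)
Step 2: +3 fires, +3 burnt (F count now 3)
Step 3: +2 fires, +3 burnt (F count now 2)
Step 4: +1 fires, +2 burnt (F count now 1)
Step 5: +2 fires, +1 burnt (F count now 2)
Step 6: +0 fires, +2 burnt (F count now 0)
Fire out after step 6
Initially T: 13, now '.': 23
Total burnt (originally-T cells now '.'): 11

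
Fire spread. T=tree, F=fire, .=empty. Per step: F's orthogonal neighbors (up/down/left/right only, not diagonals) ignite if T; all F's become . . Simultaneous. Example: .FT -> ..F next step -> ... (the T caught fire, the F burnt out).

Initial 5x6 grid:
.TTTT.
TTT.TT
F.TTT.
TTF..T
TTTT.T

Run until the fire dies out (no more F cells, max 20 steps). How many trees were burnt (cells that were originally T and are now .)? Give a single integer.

Answer: 18

Derivation:
Step 1: +5 fires, +2 burnt (F count now 5)
Step 2: +6 fires, +5 burnt (F count now 6)
Step 3: +3 fires, +6 burnt (F count now 3)
Step 4: +2 fires, +3 burnt (F count now 2)
Step 5: +2 fires, +2 burnt (F count now 2)
Step 6: +0 fires, +2 burnt (F count now 0)
Fire out after step 6
Initially T: 20, now '.': 28
Total burnt (originally-T cells now '.'): 18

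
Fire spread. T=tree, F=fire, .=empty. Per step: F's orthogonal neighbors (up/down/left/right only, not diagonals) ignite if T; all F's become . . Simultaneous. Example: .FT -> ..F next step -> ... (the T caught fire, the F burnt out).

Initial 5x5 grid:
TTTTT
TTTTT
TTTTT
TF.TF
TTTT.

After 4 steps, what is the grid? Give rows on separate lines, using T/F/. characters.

Step 1: 5 trees catch fire, 2 burn out
  TTTTT
  TTTTT
  TFTTF
  F..F.
  TFTT.
Step 2: 8 trees catch fire, 5 burn out
  TTTTT
  TFTTF
  F.FF.
  .....
  F.FF.
Step 3: 5 trees catch fire, 8 burn out
  TFTTF
  F.FF.
  .....
  .....
  .....
Step 4: 3 trees catch fire, 5 burn out
  F.FF.
  .....
  .....
  .....
  .....

F.FF.
.....
.....
.....
.....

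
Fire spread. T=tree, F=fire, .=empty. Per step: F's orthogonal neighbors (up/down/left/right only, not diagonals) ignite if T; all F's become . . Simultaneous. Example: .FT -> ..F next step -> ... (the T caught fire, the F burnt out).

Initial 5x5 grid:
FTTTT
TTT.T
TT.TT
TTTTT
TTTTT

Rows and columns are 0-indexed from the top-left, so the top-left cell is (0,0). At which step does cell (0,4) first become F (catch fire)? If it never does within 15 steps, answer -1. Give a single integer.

Step 1: cell (0,4)='T' (+2 fires, +1 burnt)
Step 2: cell (0,4)='T' (+3 fires, +2 burnt)
Step 3: cell (0,4)='T' (+4 fires, +3 burnt)
Step 4: cell (0,4)='F' (+3 fires, +4 burnt)
  -> target ignites at step 4
Step 5: cell (0,4)='.' (+3 fires, +3 burnt)
Step 6: cell (0,4)='.' (+3 fires, +3 burnt)
Step 7: cell (0,4)='.' (+3 fires, +3 burnt)
Step 8: cell (0,4)='.' (+1 fires, +3 burnt)
Step 9: cell (0,4)='.' (+0 fires, +1 burnt)
  fire out at step 9

4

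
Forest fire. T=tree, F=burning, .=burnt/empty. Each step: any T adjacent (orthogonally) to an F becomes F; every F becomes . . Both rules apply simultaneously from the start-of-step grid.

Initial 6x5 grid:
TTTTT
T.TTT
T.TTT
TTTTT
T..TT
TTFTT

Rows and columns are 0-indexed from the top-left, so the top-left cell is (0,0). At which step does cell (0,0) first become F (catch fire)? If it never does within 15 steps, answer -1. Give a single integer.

Step 1: cell (0,0)='T' (+2 fires, +1 burnt)
Step 2: cell (0,0)='T' (+3 fires, +2 burnt)
Step 3: cell (0,0)='T' (+3 fires, +3 burnt)
Step 4: cell (0,0)='T' (+4 fires, +3 burnt)
Step 5: cell (0,0)='T' (+5 fires, +4 burnt)
Step 6: cell (0,0)='T' (+4 fires, +5 burnt)
Step 7: cell (0,0)='F' (+3 fires, +4 burnt)
  -> target ignites at step 7
Step 8: cell (0,0)='.' (+1 fires, +3 burnt)
Step 9: cell (0,0)='.' (+0 fires, +1 burnt)
  fire out at step 9

7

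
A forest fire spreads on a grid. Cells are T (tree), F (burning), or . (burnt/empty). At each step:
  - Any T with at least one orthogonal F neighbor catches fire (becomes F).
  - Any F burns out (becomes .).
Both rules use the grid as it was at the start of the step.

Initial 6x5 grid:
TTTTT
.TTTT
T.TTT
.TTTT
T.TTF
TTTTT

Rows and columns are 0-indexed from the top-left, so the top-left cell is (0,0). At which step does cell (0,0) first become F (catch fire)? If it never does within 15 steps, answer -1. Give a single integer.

Step 1: cell (0,0)='T' (+3 fires, +1 burnt)
Step 2: cell (0,0)='T' (+4 fires, +3 burnt)
Step 3: cell (0,0)='T' (+4 fires, +4 burnt)
Step 4: cell (0,0)='T' (+5 fires, +4 burnt)
Step 5: cell (0,0)='T' (+3 fires, +5 burnt)
Step 6: cell (0,0)='T' (+3 fires, +3 burnt)
Step 7: cell (0,0)='T' (+1 fires, +3 burnt)
Step 8: cell (0,0)='F' (+1 fires, +1 burnt)
  -> target ignites at step 8
Step 9: cell (0,0)='.' (+0 fires, +1 burnt)
  fire out at step 9

8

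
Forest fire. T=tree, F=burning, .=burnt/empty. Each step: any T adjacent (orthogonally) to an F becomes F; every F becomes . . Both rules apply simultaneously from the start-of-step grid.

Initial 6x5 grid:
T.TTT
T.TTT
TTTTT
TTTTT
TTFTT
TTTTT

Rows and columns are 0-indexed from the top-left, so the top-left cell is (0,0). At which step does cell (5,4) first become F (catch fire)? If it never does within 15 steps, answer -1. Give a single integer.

Step 1: cell (5,4)='T' (+4 fires, +1 burnt)
Step 2: cell (5,4)='T' (+7 fires, +4 burnt)
Step 3: cell (5,4)='F' (+7 fires, +7 burnt)
  -> target ignites at step 3
Step 4: cell (5,4)='.' (+4 fires, +7 burnt)
Step 5: cell (5,4)='.' (+3 fires, +4 burnt)
Step 6: cell (5,4)='.' (+2 fires, +3 burnt)
Step 7: cell (5,4)='.' (+0 fires, +2 burnt)
  fire out at step 7

3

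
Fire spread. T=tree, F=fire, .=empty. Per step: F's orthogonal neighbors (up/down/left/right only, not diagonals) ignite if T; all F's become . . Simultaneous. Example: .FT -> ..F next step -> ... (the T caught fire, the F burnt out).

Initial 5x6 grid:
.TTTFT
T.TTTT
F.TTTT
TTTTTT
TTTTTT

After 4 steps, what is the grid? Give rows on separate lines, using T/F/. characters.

Step 1: 5 trees catch fire, 2 burn out
  .TTF.F
  F.TTFT
  ..TTTT
  FTTTTT
  TTTTTT
Step 2: 6 trees catch fire, 5 burn out
  .TF...
  ..TF.F
  ..TTFT
  .FTTTT
  FTTTTT
Step 3: 7 trees catch fire, 6 burn out
  .F....
  ..F...
  ..TF.F
  ..FTFT
  .FTTTT
Step 4: 5 trees catch fire, 7 burn out
  ......
  ......
  ..F...
  ...F.F
  ..FTFT

......
......
..F...
...F.F
..FTFT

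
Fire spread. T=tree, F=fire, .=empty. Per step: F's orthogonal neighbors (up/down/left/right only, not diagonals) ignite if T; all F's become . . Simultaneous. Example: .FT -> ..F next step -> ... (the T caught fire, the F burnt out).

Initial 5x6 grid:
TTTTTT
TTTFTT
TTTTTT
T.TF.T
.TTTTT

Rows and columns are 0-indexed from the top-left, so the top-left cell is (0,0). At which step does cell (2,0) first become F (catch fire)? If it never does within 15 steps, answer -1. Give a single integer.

Step 1: cell (2,0)='T' (+6 fires, +2 burnt)
Step 2: cell (2,0)='T' (+8 fires, +6 burnt)
Step 3: cell (2,0)='T' (+7 fires, +8 burnt)
Step 4: cell (2,0)='F' (+3 fires, +7 burnt)
  -> target ignites at step 4
Step 5: cell (2,0)='.' (+1 fires, +3 burnt)
Step 6: cell (2,0)='.' (+0 fires, +1 burnt)
  fire out at step 6

4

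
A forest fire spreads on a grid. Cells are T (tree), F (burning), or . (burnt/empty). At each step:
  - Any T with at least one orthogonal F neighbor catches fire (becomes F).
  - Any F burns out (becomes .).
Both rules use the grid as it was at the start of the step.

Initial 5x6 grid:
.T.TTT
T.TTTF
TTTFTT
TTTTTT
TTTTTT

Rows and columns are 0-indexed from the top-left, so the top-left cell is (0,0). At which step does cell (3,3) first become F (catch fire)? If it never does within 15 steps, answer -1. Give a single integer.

Step 1: cell (3,3)='F' (+7 fires, +2 burnt)
  -> target ignites at step 1
Step 2: cell (3,3)='.' (+8 fires, +7 burnt)
Step 3: cell (3,3)='.' (+5 fires, +8 burnt)
Step 4: cell (3,3)='.' (+3 fires, +5 burnt)
Step 5: cell (3,3)='.' (+1 fires, +3 burnt)
Step 6: cell (3,3)='.' (+0 fires, +1 burnt)
  fire out at step 6

1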